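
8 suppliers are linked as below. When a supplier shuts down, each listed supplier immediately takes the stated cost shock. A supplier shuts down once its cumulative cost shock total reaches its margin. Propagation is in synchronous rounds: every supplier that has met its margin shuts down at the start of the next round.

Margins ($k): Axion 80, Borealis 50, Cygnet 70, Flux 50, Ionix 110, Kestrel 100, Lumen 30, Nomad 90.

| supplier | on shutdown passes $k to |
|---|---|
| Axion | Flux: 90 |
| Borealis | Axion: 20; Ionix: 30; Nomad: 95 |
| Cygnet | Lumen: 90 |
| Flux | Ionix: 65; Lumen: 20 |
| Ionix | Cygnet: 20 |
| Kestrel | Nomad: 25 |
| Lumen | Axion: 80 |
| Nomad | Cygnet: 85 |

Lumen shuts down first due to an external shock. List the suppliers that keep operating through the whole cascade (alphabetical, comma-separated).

Borealis, Cygnet, Ionix, Kestrel, Nomad

Round 1 — Lumen shuts down (initial).
  Axion: +80 → 80 ≥ 80
Round 2 — Axion shuts down.
  Flux: +90 → 90 ≥ 50
Round 3 — Flux shuts down.
  Ionix: +65 → 65 < 110
No further shutdowns.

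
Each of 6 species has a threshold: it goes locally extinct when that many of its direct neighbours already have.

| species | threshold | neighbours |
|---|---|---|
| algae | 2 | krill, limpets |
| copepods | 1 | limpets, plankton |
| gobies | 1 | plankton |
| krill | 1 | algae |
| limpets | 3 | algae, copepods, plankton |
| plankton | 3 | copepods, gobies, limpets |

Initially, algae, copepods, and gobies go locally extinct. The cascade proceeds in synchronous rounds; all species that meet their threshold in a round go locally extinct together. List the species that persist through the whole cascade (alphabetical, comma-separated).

limpets, plankton

Round 1 — algae, copepods, gobies go locally extinct (initial).
Round 2 — checking thresholds:
  krill: 1 of 1 neighbours ≥ 1, goes locally extinct.
  limpets: 2 of 3 neighbours < 3, holds.
  plankton: 2 of 3 neighbours < 3, holds.
Round 3 — no new extinctions; cascade stops.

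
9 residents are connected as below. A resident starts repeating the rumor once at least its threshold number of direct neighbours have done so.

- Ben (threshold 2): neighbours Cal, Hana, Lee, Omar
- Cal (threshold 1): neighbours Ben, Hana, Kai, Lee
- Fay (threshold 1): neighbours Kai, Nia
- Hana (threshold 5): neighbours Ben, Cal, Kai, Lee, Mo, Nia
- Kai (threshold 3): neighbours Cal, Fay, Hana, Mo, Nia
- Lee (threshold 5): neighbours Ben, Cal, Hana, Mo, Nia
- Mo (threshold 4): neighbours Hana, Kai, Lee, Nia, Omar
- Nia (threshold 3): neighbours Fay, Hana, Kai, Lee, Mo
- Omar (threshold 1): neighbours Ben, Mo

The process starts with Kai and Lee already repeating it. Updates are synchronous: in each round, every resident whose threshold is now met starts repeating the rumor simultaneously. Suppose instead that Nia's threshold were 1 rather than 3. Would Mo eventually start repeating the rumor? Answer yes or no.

With Nia's threshold at 1:
Round 1 — Kai, Lee start repeating the rumor (initial).
Round 2 — checking thresholds:
  Ben: 1 of 4 neighbours < 2, not yet.
  Cal: 2 of 4 neighbours ≥ 1, starts repeating the rumor.
  Fay: 1 of 2 neighbours ≥ 1, starts repeating the rumor.
  Hana: 2 of 6 neighbours < 5, not yet.
  Mo: 2 of 5 neighbours < 4, not yet.
  Nia: 2 of 5 neighbours ≥ 1, starts repeating the rumor.
Round 3 — checking thresholds:
  Ben: 2 of 4 neighbours ≥ 2, starts repeating the rumor.
  Hana: 4 of 6 neighbours < 5, not yet.
  Mo: 3 of 5 neighbours < 4, not yet.
Round 4 — checking thresholds:
  Hana: 5 of 6 neighbours ≥ 5, starts repeating the rumor.
  Mo: 3 of 5 neighbours < 4, not yet.
  Omar: 1 of 2 neighbours ≥ 1, starts repeating the rumor.
Round 5 — checking thresholds:
  Mo: 5 of 5 neighbours ≥ 4, starts repeating the rumor.
Round 6 — no new spreads; cascade stops.

yes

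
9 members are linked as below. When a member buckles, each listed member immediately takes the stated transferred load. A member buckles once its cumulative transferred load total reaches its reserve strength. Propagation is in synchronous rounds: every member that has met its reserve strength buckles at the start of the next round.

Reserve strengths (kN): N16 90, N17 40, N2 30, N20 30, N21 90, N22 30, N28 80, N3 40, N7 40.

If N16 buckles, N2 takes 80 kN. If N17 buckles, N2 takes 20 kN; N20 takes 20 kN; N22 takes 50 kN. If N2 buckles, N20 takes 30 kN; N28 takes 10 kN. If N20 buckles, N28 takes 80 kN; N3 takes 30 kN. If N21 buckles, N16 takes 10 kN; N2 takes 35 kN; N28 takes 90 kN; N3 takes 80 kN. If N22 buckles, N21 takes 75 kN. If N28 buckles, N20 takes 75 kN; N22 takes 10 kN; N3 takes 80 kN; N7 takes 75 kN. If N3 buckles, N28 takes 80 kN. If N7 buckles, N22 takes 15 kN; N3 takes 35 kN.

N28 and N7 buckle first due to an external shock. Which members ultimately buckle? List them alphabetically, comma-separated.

N20, N28, N3, N7

Round 1 — N28, N7 buckle (initial).
  N20: +75 → 75 ≥ 30
  N22: +10+15 → 25 < 30
  N3: +80+35 → 115 ≥ 40
Round 2 — N20, N3 buckle.
No further bucklings.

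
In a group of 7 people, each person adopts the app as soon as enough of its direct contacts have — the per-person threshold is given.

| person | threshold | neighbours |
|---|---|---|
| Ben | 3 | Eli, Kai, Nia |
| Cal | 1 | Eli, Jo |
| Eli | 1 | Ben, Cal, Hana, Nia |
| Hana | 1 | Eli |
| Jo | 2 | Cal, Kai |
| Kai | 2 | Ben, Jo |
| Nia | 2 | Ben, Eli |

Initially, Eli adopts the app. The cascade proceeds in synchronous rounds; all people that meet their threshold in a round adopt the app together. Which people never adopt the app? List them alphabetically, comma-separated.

Round 1 — Eli adopts the app (initial).
Round 2 — checking thresholds:
  Ben: 1 of 3 neighbours < 3, not yet.
  Cal: 1 of 2 neighbours ≥ 1, adopts the app.
  Hana: 1 of 1 neighbours ≥ 1, adopts the app.
  Nia: 1 of 2 neighbours < 2, not yet.
Round 3 — no new adoptions; cascade stops.

Ben, Jo, Kai, Nia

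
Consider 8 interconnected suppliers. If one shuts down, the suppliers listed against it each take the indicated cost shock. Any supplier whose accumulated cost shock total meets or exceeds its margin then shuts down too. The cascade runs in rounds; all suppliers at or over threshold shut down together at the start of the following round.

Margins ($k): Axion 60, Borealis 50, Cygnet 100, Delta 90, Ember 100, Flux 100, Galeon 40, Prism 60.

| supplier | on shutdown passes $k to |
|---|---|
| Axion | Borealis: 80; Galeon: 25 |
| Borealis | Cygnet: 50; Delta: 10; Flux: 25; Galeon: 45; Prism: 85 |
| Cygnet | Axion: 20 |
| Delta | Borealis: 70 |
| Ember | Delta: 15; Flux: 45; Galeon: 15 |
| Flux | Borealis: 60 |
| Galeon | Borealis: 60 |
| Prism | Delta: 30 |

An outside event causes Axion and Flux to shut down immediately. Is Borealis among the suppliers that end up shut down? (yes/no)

Round 1 — Axion, Flux shut down (initial).
  Borealis: +80+60 → 140 ≥ 50
  Galeon: +25 → 25 < 40
Round 2 — Borealis shuts down.
  Cygnet: +50 → 50 < 100
  Delta: +10 → 10 < 90
  Galeon: +45 → 70 ≥ 40
  Prism: +85 → 85 ≥ 60
Round 3 — Galeon, Prism shut down.
  Delta: +30 → 40 < 90
No further shutdowns.

yes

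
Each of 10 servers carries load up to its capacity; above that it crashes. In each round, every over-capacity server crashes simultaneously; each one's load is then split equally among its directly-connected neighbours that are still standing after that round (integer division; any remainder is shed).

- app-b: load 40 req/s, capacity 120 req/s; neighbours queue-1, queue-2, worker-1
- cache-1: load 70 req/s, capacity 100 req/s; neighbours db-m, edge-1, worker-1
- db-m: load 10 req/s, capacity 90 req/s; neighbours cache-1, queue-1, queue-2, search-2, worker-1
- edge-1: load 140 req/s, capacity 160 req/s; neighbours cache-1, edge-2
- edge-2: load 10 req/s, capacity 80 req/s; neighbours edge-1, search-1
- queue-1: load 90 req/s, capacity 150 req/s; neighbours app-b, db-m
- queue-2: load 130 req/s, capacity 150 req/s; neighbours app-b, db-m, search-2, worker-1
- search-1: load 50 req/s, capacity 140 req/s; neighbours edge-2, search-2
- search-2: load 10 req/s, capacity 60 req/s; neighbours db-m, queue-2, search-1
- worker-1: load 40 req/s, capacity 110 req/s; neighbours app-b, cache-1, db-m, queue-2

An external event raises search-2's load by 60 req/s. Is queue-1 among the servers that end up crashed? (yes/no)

no

Round 1 — search-2 at 70 > 60. search-2 crashes.
  search-2 sheds 70 req/s to db-m, queue-2, search-1: 23 each (1 lost).
    db-m: 10+23 = 33 ≤ 90
    queue-2: 130+23 = 153 > 150
    search-1: 50+23 = 73 ≤ 140
Round 2 — queue-2 crashes.
  queue-2 sheds 153 req/s to app-b, db-m, worker-1: 51 each.
    app-b: 40+51 = 91 ≤ 120
    db-m: 33+51 = 84 ≤ 90
    worker-1: 40+51 = 91 ≤ 110
No further crashes.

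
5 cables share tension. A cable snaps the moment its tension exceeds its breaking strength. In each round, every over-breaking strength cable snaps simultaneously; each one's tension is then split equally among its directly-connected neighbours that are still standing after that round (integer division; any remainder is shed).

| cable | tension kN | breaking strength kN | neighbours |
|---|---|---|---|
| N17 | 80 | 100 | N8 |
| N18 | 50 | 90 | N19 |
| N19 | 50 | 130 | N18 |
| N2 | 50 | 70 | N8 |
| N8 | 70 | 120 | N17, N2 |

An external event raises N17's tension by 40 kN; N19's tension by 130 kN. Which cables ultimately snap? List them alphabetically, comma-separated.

Round 1 — N17 at 120 > 100; N19 at 180 > 130. N17, N19 snap.
  N17 sheds 120 kN to N8: 120 each.
    N8: 70+120 = 190 > 120
  N19 sheds 180 kN to N18: 180 each.
    N18: 50+180 = 230 > 90
Round 2 — N18, N8 snap.
  N18 sheds 230 kN: no online neighbours, lost.
  N8 sheds 190 kN to N2: 190 each.
    N2: 50+190 = 240 > 70
Round 3 — N2 snaps.
  N2 sheds 240 kN: no online neighbours, lost.
No further breaks.

N17, N18, N19, N2, N8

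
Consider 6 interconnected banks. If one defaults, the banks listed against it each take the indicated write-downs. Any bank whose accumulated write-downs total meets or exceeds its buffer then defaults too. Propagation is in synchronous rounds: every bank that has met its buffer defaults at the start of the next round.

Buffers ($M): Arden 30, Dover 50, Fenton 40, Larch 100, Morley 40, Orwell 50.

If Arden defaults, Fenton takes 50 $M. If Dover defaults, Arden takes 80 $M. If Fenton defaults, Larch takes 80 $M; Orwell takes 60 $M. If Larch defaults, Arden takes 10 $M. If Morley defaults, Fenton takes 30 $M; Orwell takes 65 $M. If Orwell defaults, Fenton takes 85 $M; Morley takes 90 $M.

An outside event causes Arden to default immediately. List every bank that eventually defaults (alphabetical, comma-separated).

Arden, Fenton, Morley, Orwell

Round 1 — Arden defaults (initial).
  Fenton: +50 → 50 ≥ 40
Round 2 — Fenton defaults.
  Larch: +80 → 80 < 100
  Orwell: +60 → 60 ≥ 50
Round 3 — Orwell defaults.
  Morley: +90 → 90 ≥ 40
Round 4 — Morley defaults.
No further defaults.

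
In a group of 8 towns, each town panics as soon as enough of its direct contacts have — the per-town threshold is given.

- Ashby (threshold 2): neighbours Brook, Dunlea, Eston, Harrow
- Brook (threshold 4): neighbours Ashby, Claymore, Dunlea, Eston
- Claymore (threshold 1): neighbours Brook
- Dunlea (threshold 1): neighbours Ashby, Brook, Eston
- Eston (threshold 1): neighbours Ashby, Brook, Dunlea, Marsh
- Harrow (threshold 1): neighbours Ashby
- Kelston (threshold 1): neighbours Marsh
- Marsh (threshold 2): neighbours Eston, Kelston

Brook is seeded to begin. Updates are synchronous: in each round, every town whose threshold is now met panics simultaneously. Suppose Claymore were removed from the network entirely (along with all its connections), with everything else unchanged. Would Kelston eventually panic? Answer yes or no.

no

With Claymore removed:
Round 1 — Brook panics (initial).
Round 2 — checking thresholds:
  Ashby: 1 of 4 neighbours < 2, not yet.
  Dunlea: 1 of 3 neighbours ≥ 1, panics.
  Eston: 1 of 4 neighbours ≥ 1, panics.
Round 3 — checking thresholds:
  Ashby: 3 of 4 neighbours ≥ 2, panics.
  Marsh: 1 of 2 neighbours < 2, not yet.
Round 4 — checking thresholds:
  Harrow: 1 of 1 neighbours ≥ 1, panics.
  Marsh: 1 of 2 neighbours < 2, not yet.
Round 5 — no new panics; cascade stops.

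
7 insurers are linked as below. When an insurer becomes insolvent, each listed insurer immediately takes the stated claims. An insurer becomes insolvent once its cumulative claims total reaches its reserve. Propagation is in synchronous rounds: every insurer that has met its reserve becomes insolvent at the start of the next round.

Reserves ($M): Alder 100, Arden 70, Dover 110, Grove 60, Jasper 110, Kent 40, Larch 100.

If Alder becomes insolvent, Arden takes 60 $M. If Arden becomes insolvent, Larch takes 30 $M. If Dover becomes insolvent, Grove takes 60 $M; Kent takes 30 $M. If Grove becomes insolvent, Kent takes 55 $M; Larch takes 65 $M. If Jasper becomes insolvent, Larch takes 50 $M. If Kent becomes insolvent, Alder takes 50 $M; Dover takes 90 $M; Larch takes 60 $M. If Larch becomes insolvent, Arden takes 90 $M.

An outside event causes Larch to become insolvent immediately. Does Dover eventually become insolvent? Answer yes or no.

Round 1 — Larch becomes insolvent (initial).
  Arden: +90 → 90 ≥ 70
Round 2 — Arden becomes insolvent.
No further insolvencies.

no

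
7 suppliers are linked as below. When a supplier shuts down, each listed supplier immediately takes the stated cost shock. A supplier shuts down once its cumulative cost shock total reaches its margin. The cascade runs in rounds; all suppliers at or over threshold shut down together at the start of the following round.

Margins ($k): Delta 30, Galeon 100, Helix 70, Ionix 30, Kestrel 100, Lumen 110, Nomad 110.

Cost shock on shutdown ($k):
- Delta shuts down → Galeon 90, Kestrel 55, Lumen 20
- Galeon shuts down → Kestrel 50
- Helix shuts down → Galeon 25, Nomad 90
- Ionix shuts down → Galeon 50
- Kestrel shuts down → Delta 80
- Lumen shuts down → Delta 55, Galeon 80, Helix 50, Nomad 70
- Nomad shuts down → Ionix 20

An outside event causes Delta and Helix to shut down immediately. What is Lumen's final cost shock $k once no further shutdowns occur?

Round 1 — Delta, Helix shut down (initial).
  Galeon: +90+25 → 115 ≥ 100
  Kestrel: +55 → 55 < 100
  Lumen: +20 → 20 < 110
  Nomad: +90 → 90 < 110
Round 2 — Galeon shuts down.
  Kestrel: +50 → 105 ≥ 100
Round 3 — Kestrel shuts down.
No further shutdowns.

20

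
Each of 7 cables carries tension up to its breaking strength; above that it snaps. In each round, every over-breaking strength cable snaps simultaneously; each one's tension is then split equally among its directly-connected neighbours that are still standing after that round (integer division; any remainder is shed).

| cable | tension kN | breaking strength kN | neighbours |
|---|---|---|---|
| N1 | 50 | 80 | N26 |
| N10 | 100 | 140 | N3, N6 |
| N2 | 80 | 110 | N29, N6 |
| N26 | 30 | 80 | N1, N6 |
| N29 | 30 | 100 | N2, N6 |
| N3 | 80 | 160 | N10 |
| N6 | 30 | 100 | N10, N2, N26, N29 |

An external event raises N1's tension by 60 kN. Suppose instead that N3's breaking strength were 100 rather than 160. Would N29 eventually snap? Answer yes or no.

yes

With N3's breaking strength at 100:
Round 1 — N1 at 110 > 80. N1 snaps.
  N1 sheds 110 kN to N26: 110 each.
    N26: 30+110 = 140 > 80
Round 2 — N26 snaps.
  N26 sheds 140 kN to N6: 140 each.
    N6: 30+140 = 170 > 100
Round 3 — N6 snaps.
  N6 sheds 170 kN to N10, N2, N29: 56 each (2 lost).
    N10: 100+56 = 156 > 140
    N2: 80+56 = 136 > 110
    N29: 30+56 = 86 ≤ 100
Round 4 — N10, N2 snap.
  N10 sheds 156 kN to N3: 156 each.
    N3: 80+156 = 236 > 100
  N2 sheds 136 kN to N29: 136 each.
    N29: 86+136 = 222 > 100
Round 5 — N29, N3 snap.
  N29 sheds 222 kN: no online neighbours, lost.
  N3 sheds 236 kN: no online neighbours, lost.
No further breaks.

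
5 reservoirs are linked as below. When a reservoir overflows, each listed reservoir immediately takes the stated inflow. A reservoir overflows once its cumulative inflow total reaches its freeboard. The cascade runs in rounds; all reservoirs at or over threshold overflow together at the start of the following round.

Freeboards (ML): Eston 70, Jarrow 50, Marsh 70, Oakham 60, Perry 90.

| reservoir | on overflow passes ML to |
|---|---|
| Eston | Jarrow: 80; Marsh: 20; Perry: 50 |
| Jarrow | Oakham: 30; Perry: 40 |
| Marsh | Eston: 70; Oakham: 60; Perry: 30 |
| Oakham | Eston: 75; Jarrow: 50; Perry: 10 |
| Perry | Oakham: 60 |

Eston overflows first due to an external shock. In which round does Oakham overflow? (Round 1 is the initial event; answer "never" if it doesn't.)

4

Round 1 — Eston overflows (initial).
  Jarrow: +80 → 80 ≥ 50
  Marsh: +20 → 20 < 70
  Perry: +50 → 50 < 90
Round 2 — Jarrow overflows.
  Oakham: +30 → 30 < 60
  Perry: +40 → 90 ≥ 90
Round 3 — Perry overflows.
  Oakham: +60 → 90 ≥ 60
Round 4 — Oakham overflows.
No further overflows.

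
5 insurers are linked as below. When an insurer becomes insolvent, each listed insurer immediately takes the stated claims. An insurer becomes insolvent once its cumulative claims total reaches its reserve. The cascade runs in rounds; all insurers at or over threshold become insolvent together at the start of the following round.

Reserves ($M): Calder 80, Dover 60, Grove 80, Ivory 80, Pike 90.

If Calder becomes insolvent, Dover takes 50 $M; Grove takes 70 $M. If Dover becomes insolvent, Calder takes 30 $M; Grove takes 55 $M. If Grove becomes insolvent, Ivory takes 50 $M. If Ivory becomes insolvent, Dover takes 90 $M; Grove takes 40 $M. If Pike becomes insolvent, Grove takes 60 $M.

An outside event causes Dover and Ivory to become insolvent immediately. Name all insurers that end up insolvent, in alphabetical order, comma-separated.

Dover, Grove, Ivory

Round 1 — Dover, Ivory become insolvent (initial).
  Calder: +30 → 30 < 80
  Grove: +55+40 → 95 ≥ 80
Round 2 — Grove becomes insolvent.
No further insolvencies.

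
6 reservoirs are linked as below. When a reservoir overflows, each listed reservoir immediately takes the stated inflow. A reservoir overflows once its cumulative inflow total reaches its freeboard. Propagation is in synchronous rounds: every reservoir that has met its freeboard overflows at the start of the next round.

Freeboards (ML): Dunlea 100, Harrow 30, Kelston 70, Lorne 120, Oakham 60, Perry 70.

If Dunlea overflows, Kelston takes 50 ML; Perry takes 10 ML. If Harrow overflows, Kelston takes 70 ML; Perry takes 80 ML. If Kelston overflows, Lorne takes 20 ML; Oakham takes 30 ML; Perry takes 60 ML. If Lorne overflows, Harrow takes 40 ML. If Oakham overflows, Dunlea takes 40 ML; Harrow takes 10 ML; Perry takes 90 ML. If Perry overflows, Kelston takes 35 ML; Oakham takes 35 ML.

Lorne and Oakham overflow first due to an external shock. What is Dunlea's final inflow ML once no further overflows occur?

40

Round 1 — Lorne, Oakham overflow (initial).
  Dunlea: +40 → 40 < 100
  Harrow: +40+10 → 50 ≥ 30
  Perry: +90 → 90 ≥ 70
Round 2 — Harrow, Perry overflow.
  Kelston: +70+35 → 105 ≥ 70
Round 3 — Kelston overflows.
No further overflows.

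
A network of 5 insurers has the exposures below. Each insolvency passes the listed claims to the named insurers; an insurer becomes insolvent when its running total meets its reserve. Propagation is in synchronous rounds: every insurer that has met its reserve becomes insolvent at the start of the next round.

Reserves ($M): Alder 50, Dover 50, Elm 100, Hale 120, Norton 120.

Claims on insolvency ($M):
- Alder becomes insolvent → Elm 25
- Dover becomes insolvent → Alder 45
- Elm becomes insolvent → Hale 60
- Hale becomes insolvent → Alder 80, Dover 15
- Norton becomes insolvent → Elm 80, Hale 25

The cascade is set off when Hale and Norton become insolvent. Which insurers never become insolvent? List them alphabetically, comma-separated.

Dover

Round 1 — Hale, Norton become insolvent (initial).
  Alder: +80 → 80 ≥ 50
  Dover: +15 → 15 < 50
  Elm: +80 → 80 < 100
Round 2 — Alder becomes insolvent.
  Elm: +25 → 105 ≥ 100
Round 3 — Elm becomes insolvent.
No further insolvencies.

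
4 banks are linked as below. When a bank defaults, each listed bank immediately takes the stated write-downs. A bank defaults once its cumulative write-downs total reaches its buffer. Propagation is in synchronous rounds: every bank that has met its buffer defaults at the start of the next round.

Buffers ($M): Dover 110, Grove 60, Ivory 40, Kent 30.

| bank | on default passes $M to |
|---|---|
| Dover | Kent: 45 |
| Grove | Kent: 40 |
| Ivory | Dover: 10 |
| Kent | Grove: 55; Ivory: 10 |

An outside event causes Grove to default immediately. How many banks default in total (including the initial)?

Round 1 — Grove defaults (initial).
  Kent: +40 → 40 ≥ 30
Round 2 — Kent defaults.
  Ivory: +10 → 10 < 40
No further defaults.

2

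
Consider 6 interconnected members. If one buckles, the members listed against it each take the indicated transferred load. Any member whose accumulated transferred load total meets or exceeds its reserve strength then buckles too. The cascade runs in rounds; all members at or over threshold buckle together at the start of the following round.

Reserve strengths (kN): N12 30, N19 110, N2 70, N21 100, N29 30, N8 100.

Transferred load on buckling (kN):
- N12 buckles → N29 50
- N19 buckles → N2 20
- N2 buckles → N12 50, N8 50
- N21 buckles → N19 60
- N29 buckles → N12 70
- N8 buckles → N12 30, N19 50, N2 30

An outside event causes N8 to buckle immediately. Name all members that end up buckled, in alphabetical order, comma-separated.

Round 1 — N8 buckles (initial).
  N12: +30 → 30 ≥ 30
  N19: +50 → 50 < 110
  N2: +30 → 30 < 70
Round 2 — N12 buckles.
  N29: +50 → 50 ≥ 30
Round 3 — N29 buckles.
No further bucklings.

N12, N29, N8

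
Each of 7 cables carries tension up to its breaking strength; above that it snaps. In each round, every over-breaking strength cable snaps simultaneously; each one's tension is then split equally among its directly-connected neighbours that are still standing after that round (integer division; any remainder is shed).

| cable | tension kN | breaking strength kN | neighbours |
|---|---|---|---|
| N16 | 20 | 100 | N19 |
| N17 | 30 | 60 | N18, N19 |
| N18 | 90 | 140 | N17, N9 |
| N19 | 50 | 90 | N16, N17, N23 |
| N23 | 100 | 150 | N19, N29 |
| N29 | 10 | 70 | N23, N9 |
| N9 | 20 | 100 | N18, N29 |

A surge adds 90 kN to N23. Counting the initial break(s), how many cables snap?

Round 1 — N23 at 190 > 150. N23 snaps.
  N23 sheds 190 kN to N19, N29: 95 each.
    N19: 50+95 = 145 > 90
    N29: 10+95 = 105 > 70
Round 2 — N19, N29 snap.
  N19 sheds 145 kN to N16, N17: 72 each (1 lost).
    N16: 20+72 = 92 ≤ 100
    N17: 30+72 = 102 > 60
  N29 sheds 105 kN to N9: 105 each.
    N9: 20+105 = 125 > 100
Round 3 — N17, N9 snap.
  N17 sheds 102 kN to N18: 102 each.
    N18: 90+102 = 192 > 140
  N9 sheds 125 kN to N18: 125 each.
    N18: 192+125 = 317 > 140
Round 4 — N18 snaps.
  N18 sheds 317 kN: no online neighbours, lost.
No further breaks.

6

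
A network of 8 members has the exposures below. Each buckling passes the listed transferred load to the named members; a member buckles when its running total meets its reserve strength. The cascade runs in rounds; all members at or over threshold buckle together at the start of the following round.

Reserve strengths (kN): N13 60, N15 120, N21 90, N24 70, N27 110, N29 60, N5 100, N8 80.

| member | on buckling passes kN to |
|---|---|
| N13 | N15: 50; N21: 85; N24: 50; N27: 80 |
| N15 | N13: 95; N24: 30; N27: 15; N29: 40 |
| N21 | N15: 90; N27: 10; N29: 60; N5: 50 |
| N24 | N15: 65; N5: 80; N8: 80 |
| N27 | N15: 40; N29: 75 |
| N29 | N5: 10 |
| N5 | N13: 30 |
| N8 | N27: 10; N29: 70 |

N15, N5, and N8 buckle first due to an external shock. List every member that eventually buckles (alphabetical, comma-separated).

N13, N15, N24, N29, N5, N8

Round 1 — N15, N5, N8 buckle (initial).
  N13: +95+30 → 125 ≥ 60
  N24: +30 → 30 < 70
  N27: +15+10 → 25 < 110
  N29: +40+70 → 110 ≥ 60
Round 2 — N13, N29 buckle.
  N21: +85 → 85 < 90
  N24: +50 → 80 ≥ 70
  N27: +80 → 105 < 110
Round 3 — N24 buckles.
No further bucklings.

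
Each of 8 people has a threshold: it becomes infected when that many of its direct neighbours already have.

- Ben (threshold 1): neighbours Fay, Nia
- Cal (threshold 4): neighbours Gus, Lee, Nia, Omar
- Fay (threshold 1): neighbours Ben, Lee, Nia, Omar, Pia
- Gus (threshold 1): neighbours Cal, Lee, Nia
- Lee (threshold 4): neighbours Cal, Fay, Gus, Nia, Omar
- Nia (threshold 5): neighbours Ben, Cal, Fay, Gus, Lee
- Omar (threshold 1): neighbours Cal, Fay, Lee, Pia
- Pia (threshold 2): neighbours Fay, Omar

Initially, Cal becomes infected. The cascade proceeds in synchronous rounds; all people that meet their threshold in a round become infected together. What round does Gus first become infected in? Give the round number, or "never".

Round 1 — Cal becomes infected (initial).
Round 2 — checking thresholds:
  Gus: 1 of 3 neighbours ≥ 1, becomes infected.
  Lee: 1 of 5 neighbours < 4, holds.
  Nia: 1 of 5 neighbours < 5, holds.
  Omar: 1 of 4 neighbours ≥ 1, becomes infected.
Round 3 — checking thresholds:
  Fay: 1 of 5 neighbours ≥ 1, becomes infected.
  Lee: 3 of 5 neighbours < 4, holds.
  Nia: 2 of 5 neighbours < 5, holds.
  Pia: 1 of 2 neighbours < 2, holds.
Round 4 — checking thresholds:
  Ben: 1 of 2 neighbours ≥ 1, becomes infected.
  Lee: 4 of 5 neighbours ≥ 4, becomes infected.
  Nia: 3 of 5 neighbours < 5, holds.
  Pia: 2 of 2 neighbours ≥ 2, becomes infected.
Round 5 — checking thresholds:
  Nia: 5 of 5 neighbours ≥ 5, becomes infected.
Round 6 — no new infections; cascade stops.

2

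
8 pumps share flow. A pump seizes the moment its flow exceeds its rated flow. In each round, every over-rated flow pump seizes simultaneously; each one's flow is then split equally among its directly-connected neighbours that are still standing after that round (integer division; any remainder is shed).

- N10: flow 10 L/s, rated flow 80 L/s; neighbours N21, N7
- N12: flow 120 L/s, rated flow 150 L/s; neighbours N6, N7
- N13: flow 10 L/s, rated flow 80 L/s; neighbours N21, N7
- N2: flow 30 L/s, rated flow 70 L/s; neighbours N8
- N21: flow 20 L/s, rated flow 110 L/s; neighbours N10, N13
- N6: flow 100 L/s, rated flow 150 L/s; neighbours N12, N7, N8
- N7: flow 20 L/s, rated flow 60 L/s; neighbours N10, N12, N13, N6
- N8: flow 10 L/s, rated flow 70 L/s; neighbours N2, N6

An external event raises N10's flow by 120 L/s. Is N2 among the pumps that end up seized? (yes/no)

Round 1 — N10 at 130 > 80. N10 seizes.
  N10 sheds 130 L/s to N21, N7: 65 each.
    N21: 20+65 = 85 ≤ 110
    N7: 20+65 = 85 > 60
Round 2 — N7 seizes.
  N7 sheds 85 L/s to N12, N13, N6: 28 each (1 lost).
    N12: 120+28 = 148 ≤ 150
    N13: 10+28 = 38 ≤ 80
    N6: 100+28 = 128 ≤ 150
No further seizures.

no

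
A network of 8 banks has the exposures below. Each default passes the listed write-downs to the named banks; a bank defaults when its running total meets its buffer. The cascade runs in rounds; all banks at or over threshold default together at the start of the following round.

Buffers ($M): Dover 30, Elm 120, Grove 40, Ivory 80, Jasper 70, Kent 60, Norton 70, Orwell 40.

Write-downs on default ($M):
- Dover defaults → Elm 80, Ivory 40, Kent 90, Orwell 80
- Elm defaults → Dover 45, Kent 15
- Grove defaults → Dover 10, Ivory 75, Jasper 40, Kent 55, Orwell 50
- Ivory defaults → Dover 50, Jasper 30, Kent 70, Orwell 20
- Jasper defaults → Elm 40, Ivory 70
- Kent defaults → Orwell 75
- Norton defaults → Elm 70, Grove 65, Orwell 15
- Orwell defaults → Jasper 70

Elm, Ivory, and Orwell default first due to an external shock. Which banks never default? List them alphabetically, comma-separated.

Grove, Norton

Round 1 — Elm, Ivory, Orwell default (initial).
  Dover: +45+50 → 95 ≥ 30
  Jasper: +30+70 → 100 ≥ 70
  Kent: +15+70 → 85 ≥ 60
Round 2 — Dover, Jasper, Kent default.
No further defaults.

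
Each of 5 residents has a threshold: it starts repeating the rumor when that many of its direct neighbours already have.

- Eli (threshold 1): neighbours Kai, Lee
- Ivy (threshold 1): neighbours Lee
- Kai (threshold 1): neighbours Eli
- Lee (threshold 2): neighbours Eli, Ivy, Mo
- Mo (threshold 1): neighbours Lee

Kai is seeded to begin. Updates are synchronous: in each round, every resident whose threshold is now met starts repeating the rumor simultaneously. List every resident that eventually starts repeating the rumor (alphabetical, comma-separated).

Eli, Kai

Round 1 — Kai starts repeating the rumor (initial).
Round 2 — checking thresholds:
  Eli: 1 of 2 neighbours ≥ 1, starts repeating the rumor.
Round 3 — no new spreads; cascade stops.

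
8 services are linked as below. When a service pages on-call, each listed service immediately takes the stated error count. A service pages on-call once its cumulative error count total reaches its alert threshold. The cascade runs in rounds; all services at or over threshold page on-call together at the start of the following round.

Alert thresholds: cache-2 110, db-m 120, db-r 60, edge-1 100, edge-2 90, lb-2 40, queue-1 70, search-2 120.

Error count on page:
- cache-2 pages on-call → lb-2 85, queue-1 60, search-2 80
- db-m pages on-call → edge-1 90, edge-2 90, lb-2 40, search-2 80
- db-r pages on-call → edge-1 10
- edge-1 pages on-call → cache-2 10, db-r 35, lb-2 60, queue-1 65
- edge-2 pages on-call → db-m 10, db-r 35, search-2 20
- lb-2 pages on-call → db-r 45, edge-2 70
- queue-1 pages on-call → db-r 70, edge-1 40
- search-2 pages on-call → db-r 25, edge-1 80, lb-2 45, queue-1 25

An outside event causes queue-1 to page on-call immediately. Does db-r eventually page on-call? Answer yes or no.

Round 1 — queue-1 pages on-call (initial).
  db-r: +70 → 70 ≥ 60
  edge-1: +40 → 40 < 100
Round 2 — db-r pages on-call.
  edge-1: +10 → 50 < 100
No further pages.

yes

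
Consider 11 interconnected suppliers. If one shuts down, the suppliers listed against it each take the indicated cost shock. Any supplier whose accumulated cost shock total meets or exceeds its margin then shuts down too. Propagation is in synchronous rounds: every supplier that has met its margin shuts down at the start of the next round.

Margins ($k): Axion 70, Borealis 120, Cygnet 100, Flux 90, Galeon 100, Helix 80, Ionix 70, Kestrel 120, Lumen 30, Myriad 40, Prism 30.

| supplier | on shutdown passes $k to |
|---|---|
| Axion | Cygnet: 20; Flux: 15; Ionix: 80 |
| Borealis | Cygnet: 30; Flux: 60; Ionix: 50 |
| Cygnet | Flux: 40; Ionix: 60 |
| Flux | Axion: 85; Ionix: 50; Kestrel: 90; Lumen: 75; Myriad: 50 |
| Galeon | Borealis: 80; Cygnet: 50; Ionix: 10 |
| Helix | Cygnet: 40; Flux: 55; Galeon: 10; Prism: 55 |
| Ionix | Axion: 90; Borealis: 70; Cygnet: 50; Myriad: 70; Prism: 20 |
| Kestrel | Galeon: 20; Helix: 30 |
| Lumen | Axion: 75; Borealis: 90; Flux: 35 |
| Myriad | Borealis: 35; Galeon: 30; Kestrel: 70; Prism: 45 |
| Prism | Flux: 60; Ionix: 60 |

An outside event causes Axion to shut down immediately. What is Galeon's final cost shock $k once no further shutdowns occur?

Round 1 — Axion shuts down (initial).
  Cygnet: +20 → 20 < 100
  Flux: +15 → 15 < 90
  Ionix: +80 → 80 ≥ 70
Round 2 — Ionix shuts down.
  Borealis: +70 → 70 < 120
  Cygnet: +50 → 70 < 100
  Myriad: +70 → 70 ≥ 40
  Prism: +20 → 20 < 30
Round 3 — Myriad shuts down.
  Borealis: +35 → 105 < 120
  Galeon: +30 → 30 < 100
  Kestrel: +70 → 70 < 120
  Prism: +45 → 65 ≥ 30
Round 4 — Prism shuts down.
  Flux: +60 → 75 < 90
No further shutdowns.

30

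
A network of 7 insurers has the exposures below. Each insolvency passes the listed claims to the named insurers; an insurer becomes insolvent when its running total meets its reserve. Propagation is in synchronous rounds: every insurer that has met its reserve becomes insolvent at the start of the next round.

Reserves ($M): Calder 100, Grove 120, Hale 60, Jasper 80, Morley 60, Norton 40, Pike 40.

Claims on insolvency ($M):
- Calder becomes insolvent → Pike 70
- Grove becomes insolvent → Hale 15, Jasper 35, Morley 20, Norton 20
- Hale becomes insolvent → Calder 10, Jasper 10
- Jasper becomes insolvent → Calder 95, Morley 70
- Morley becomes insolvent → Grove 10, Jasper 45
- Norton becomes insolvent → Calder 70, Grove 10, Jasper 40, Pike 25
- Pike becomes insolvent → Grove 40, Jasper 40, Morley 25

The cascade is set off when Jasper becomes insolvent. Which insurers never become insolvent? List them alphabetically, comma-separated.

Calder, Grove, Hale, Norton, Pike

Round 1 — Jasper becomes insolvent (initial).
  Calder: +95 → 95 < 100
  Morley: +70 → 70 ≥ 60
Round 2 — Morley becomes insolvent.
  Grove: +10 → 10 < 120
No further insolvencies.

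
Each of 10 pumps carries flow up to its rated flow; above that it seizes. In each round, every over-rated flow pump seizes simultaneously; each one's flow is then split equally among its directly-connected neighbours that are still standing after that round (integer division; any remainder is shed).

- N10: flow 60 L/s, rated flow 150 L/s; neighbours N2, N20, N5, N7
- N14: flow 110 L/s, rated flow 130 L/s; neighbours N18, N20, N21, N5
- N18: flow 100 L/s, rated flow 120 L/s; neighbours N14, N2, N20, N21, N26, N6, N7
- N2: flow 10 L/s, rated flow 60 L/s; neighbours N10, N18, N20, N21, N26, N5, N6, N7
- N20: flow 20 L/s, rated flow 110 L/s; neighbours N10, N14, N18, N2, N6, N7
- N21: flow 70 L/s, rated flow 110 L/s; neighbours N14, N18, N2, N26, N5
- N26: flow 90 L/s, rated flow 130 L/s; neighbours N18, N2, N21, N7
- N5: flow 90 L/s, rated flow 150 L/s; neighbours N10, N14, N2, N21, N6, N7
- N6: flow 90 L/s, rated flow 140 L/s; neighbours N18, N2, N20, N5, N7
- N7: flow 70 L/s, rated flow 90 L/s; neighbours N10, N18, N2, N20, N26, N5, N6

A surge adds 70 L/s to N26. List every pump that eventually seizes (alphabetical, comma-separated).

Round 1 — N26 at 160 > 130. N26 seizes.
  N26 sheds 160 L/s to N18, N2, N21, N7: 40 each.
    N18: 100+40 = 140 > 120
    N2: 10+40 = 50 ≤ 60
    N21: 70+40 = 110 ≤ 110
    N7: 70+40 = 110 > 90
Round 2 — N18, N7 seize.
  N18 sheds 140 L/s to N14, N2, N20, N21, N6: 28 each.
    N14: 110+28 = 138 > 130
    N2: 50+28 = 78 > 60
    N20: 20+28 = 48 ≤ 110
    N21: 110+28 = 138 > 110
    N6: 90+28 = 118 ≤ 140
  N7 sheds 110 L/s to N10, N2, N20, N5, N6: 22 each.
    N10: 60+22 = 82 ≤ 150
    N2: 78+22 = 100 > 60
    N20: 48+22 = 70 ≤ 110
    N5: 90+22 = 112 ≤ 150
    N6: 118+22 = 140 ≤ 140
Round 3 — N14, N2, N21 seize.
  N14 sheds 138 L/s to N20, N5: 69 each.
    N20: 70+69 = 139 > 110
    N5: 112+69 = 181 > 150
  N2 sheds 100 L/s to N10, N20, N5, N6: 25 each.
    N10: 82+25 = 107 ≤ 150
    N20: 139+25 = 164 > 110
    N5: 181+25 = 206 > 150
    N6: 140+25 = 165 > 140
  N21 sheds 138 L/s to N5: 138 each.
    N5: 206+138 = 344 > 150
Round 4 — N20, N5, N6 seize.
  N20 sheds 164 L/s to N10: 164 each.
    N10: 107+164 = 271 > 150
  N5 sheds 344 L/s to N10: 344 each.
    N10: 271+344 = 615 > 150
  N6 sheds 165 L/s: no online neighbours, lost.
Round 5 — N10 seizes.
  N10 sheds 615 L/s: no online neighbours, lost.
No further seizures.

N10, N14, N18, N2, N20, N21, N26, N5, N6, N7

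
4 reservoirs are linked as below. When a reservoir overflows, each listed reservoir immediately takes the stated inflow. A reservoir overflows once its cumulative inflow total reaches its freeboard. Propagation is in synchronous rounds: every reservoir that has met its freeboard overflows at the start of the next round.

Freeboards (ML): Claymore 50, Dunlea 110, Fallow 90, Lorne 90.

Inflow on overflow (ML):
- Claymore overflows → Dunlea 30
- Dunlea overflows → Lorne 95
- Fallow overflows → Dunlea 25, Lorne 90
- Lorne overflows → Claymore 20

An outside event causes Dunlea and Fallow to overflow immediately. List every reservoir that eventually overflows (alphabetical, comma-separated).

Dunlea, Fallow, Lorne

Round 1 — Dunlea, Fallow overflow (initial).
  Lorne: +95+90 → 185 ≥ 90
Round 2 — Lorne overflows.
  Claymore: +20 → 20 < 50
No further overflows.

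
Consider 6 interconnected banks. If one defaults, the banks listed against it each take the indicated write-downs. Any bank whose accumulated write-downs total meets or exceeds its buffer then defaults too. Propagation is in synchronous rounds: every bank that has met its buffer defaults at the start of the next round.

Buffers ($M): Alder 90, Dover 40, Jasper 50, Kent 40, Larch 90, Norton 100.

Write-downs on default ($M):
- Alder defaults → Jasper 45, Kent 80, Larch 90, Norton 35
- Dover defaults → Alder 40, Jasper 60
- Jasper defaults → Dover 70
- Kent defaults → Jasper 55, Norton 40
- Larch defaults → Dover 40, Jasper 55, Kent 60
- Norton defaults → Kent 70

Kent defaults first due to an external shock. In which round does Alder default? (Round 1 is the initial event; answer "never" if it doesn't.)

Round 1 — Kent defaults (initial).
  Jasper: +55 → 55 ≥ 50
  Norton: +40 → 40 < 100
Round 2 — Jasper defaults.
  Dover: +70 → 70 ≥ 40
Round 3 — Dover defaults.
  Alder: +40 → 40 < 90
No further defaults.

never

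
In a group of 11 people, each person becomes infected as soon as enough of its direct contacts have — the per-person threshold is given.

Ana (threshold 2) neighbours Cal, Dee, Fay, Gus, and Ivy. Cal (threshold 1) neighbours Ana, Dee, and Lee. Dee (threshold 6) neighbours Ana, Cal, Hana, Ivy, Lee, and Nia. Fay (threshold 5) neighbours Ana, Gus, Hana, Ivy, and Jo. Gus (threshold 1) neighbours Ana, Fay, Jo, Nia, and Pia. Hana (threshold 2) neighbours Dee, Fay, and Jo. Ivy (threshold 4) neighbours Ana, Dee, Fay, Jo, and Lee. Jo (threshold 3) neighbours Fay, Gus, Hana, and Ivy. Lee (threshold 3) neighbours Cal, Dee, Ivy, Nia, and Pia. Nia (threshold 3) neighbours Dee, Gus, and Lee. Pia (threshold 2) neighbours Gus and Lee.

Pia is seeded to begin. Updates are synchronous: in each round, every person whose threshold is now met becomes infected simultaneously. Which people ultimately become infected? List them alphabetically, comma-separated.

Round 1 — Pia becomes infected (initial).
Round 2 — checking thresholds:
  Gus: 1 of 5 neighbours ≥ 1, becomes infected.
  Lee: 1 of 5 neighbours < 3, holds.
Round 3 — no new infections; cascade stops.

Gus, Pia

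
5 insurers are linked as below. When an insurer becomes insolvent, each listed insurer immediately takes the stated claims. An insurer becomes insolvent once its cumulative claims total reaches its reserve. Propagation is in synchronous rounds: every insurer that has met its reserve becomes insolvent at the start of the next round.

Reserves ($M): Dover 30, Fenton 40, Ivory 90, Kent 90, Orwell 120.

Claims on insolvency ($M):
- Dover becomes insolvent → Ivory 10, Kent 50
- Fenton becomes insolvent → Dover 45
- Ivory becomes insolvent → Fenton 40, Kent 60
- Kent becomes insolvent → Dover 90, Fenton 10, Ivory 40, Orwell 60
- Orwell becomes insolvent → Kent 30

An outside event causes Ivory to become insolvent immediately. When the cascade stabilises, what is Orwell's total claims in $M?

60

Round 1 — Ivory becomes insolvent (initial).
  Fenton: +40 → 40 ≥ 40
  Kent: +60 → 60 < 90
Round 2 — Fenton becomes insolvent.
  Dover: +45 → 45 ≥ 30
Round 3 — Dover becomes insolvent.
  Kent: +50 → 110 ≥ 90
Round 4 — Kent becomes insolvent.
  Orwell: +60 → 60 < 120
No further insolvencies.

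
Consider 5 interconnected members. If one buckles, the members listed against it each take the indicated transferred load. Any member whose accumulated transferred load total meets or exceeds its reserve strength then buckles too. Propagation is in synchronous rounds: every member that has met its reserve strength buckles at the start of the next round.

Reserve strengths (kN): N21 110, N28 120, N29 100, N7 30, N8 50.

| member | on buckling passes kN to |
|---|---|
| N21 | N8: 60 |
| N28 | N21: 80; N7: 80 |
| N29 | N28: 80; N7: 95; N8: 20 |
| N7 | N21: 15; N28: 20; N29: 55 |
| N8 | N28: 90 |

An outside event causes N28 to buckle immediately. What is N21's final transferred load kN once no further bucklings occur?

Round 1 — N28 buckles (initial).
  N21: +80 → 80 < 110
  N7: +80 → 80 ≥ 30
Round 2 — N7 buckles.
  N21: +15 → 95 < 110
  N29: +55 → 55 < 100
No further bucklings.

95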